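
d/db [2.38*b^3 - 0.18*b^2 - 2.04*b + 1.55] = 7.14*b^2 - 0.36*b - 2.04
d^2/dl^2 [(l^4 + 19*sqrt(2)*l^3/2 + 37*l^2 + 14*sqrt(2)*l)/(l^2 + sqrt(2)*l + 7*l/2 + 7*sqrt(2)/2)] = 2*(8*l^6 + 24*sqrt(2)*l^5 + 84*l^5 + 342*l^4 + 252*sqrt(2)*l^4 - 56*l^3 + 1683*sqrt(2)*l^3 - 1512*sqrt(2)*l^2 + 6762*l^2 - 2352*l + 5586*sqrt(2)*l - 784*sqrt(2) + 4508)/(8*l^6 + 24*sqrt(2)*l^5 + 84*l^5 + 342*l^4 + 252*sqrt(2)*l^4 + 847*l^3 + 898*sqrt(2)*l^3 + 1197*sqrt(2)*l^2 + 1764*l^2 + 588*sqrt(2)*l + 2058*l + 686*sqrt(2))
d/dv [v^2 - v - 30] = 2*v - 1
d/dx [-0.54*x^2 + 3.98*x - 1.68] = 3.98 - 1.08*x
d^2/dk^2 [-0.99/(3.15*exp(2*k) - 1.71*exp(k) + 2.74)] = (-0.99*(6.3*exp(k) - 1.71)*(12.6*exp(k) - 3.42)*exp(k) + (12.474*exp(k) - 1.6929)*(3.15*exp(2*k) - 1.71*exp(k) + 2.74))*exp(k)/(3.15*exp(2*k) - 1.71*exp(k) + 2.74)^3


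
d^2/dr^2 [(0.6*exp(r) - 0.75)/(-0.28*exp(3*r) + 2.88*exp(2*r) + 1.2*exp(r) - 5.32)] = (-0.18816*exp(6*r) + 1.98072*exp(5*r) - 12.43584*exp(4*r) + 38.07168*exp(3*r) - 57.43656*exp(2*r) + 43.2144*exp(r) - 12.19344)*exp(r)/(0.021952*exp(9*r) - 0.677376*exp(8*r) + 6.685056*exp(7*r) - 16.830528*exp(6*r) - 54.390528*exp(5*r) + 109.211904*exp(4*r) + 132.361536*exp(3*r) - 221.550336*exp(2*r) - 101.88864*exp(r) + 150.568768)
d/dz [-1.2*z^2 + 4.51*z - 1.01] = 4.51 - 2.4*z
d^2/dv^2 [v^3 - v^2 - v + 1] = 6*v - 2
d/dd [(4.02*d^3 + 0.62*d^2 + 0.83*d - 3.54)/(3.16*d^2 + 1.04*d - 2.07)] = (12.7032*d^4 + 8.3616*d^3 - 26.9422*d^2 + 19.806*d + 1.9635)/(9.9856*d^4 + 6.5728*d^3 - 12.0008*d^2 - 4.3056*d + 4.2849)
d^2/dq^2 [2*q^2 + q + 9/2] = 4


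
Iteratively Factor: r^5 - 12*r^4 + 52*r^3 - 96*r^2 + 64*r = (r)*(r^4 - 12*r^3 + 52*r^2 - 96*r + 64) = r*(r - 4)*(r^3 - 8*r^2 + 20*r - 16) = r*(r - 4)*(r - 2)*(r^2 - 6*r + 8) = r*(r - 4)^2*(r - 2)*(r - 2)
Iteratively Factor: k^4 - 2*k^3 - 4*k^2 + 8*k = (k - 2)*(k^3 - 4*k) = k*(k - 2)*(k^2 - 4) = k*(k - 2)^2*(k + 2)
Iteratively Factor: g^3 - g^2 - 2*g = (g + 1)*(g^2 - 2*g) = (g - 2)*(g + 1)*(g)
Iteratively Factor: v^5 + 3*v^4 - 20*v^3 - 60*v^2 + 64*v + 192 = (v - 2)*(v^4 + 5*v^3 - 10*v^2 - 80*v - 96) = (v - 2)*(v + 4)*(v^3 + v^2 - 14*v - 24) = (v - 2)*(v + 2)*(v + 4)*(v^2 - v - 12) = (v - 2)*(v + 2)*(v + 3)*(v + 4)*(v - 4)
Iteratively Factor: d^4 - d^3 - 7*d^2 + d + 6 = (d - 1)*(d^3 - 7*d - 6) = (d - 1)*(d + 1)*(d^2 - d - 6) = (d - 1)*(d + 1)*(d + 2)*(d - 3)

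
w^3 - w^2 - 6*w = w*(w - 3)*(w + 2)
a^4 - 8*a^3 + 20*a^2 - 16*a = a*(a - 4)*(a - 2)^2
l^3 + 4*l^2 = l^2*(l + 4)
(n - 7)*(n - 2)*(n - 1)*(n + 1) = n^4 - 9*n^3 + 13*n^2 + 9*n - 14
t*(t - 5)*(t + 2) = t^3 - 3*t^2 - 10*t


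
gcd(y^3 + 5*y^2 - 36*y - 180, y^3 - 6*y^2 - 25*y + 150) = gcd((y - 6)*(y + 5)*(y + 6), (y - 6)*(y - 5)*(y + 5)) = y^2 - y - 30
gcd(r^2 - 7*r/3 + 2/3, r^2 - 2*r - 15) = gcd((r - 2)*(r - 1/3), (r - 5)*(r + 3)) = 1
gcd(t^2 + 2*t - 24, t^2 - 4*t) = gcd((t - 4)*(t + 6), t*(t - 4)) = t - 4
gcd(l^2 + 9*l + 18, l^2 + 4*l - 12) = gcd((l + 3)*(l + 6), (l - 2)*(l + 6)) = l + 6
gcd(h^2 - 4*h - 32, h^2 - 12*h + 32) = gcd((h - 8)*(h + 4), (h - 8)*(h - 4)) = h - 8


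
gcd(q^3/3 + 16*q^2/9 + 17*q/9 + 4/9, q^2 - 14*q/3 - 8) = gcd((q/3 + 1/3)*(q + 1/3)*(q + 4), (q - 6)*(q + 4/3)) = 1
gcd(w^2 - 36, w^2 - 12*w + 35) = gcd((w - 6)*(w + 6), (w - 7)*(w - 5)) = 1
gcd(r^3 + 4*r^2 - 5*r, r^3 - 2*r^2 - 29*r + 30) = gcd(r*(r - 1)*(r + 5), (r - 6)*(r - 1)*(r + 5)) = r^2 + 4*r - 5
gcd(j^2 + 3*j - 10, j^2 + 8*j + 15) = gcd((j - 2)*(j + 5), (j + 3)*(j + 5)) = j + 5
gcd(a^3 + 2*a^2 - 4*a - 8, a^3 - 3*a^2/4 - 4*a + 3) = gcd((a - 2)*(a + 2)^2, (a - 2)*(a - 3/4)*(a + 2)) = a^2 - 4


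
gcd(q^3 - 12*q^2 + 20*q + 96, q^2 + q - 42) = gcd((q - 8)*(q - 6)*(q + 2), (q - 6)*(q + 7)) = q - 6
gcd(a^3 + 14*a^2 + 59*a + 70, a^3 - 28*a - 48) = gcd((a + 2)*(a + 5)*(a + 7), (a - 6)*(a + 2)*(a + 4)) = a + 2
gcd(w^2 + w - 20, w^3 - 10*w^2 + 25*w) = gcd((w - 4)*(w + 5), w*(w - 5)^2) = 1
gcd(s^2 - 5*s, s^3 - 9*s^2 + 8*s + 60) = s - 5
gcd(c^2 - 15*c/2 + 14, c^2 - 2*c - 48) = 1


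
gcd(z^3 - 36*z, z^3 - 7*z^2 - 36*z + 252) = z^2 - 36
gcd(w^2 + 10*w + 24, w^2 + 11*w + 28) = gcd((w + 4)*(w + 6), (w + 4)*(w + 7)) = w + 4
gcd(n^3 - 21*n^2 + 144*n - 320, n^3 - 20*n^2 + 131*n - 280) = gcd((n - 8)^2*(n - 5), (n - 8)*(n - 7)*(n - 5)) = n^2 - 13*n + 40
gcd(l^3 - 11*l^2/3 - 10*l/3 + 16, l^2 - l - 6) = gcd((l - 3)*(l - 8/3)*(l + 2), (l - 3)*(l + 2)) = l^2 - l - 6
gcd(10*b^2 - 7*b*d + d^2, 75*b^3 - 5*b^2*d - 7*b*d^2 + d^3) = 5*b - d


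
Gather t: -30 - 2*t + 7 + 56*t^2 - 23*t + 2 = 56*t^2 - 25*t - 21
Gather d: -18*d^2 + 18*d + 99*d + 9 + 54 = -18*d^2 + 117*d + 63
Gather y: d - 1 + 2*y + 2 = d + 2*y + 1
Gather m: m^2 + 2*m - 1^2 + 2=m^2 + 2*m + 1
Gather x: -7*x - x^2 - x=-x^2 - 8*x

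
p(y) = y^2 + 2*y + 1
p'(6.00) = 14.00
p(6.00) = 49.00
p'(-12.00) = -22.00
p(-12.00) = 121.00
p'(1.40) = 4.80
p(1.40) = 5.76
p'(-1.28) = -0.56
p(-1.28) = 0.08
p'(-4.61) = -7.22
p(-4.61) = 13.03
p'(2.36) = 6.72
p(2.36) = 11.29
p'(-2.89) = -3.78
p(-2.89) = 3.57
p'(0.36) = 2.72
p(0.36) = 1.85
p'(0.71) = 3.42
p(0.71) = 2.92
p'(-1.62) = -1.24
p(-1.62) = 0.38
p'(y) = 2*y + 2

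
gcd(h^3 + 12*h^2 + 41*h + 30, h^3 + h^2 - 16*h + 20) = h + 5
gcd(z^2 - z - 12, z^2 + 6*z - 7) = 1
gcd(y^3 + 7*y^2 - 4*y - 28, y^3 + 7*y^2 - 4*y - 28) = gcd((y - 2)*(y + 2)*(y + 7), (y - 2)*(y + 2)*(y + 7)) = y^3 + 7*y^2 - 4*y - 28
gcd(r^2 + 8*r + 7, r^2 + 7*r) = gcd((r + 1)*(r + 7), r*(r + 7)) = r + 7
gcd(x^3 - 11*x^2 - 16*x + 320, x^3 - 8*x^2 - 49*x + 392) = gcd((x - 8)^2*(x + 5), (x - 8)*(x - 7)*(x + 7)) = x - 8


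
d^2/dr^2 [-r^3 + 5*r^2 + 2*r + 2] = 10 - 6*r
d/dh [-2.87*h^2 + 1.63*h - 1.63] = 1.63 - 5.74*h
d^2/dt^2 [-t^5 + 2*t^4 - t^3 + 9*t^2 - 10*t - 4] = -20*t^3 + 24*t^2 - 6*t + 18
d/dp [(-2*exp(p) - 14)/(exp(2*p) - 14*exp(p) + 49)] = 2*(exp(p) + 21)*exp(p)/(exp(3*p) - 21*exp(2*p) + 147*exp(p) - 343)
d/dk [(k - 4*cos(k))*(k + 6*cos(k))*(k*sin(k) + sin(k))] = -(k + 1)*(k - 4*cos(k))*(6*sin(k) - 1)*sin(k) + (k + 1)*(k + 6*cos(k))*(4*sin(k) + 1)*sin(k) + (k - 4*cos(k))*(k + 6*cos(k))*(k*cos(k) + sqrt(2)*sin(k + pi/4))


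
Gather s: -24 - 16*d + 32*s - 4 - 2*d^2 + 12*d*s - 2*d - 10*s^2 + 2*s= -2*d^2 - 18*d - 10*s^2 + s*(12*d + 34) - 28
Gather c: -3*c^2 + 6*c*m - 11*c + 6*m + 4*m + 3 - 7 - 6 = -3*c^2 + c*(6*m - 11) + 10*m - 10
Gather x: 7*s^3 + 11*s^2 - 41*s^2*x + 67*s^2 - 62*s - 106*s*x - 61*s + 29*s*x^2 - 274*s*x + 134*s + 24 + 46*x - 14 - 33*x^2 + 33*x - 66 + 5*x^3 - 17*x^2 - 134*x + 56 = 7*s^3 + 78*s^2 + 11*s + 5*x^3 + x^2*(29*s - 50) + x*(-41*s^2 - 380*s - 55)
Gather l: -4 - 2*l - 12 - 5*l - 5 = -7*l - 21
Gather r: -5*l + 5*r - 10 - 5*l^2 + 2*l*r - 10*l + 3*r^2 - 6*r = -5*l^2 - 15*l + 3*r^2 + r*(2*l - 1) - 10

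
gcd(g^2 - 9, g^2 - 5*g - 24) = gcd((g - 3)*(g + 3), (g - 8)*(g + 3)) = g + 3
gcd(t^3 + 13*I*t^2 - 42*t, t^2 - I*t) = t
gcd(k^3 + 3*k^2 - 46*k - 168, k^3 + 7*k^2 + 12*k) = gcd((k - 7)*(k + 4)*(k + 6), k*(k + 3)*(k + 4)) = k + 4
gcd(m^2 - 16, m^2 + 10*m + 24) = m + 4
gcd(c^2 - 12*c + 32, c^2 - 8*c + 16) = c - 4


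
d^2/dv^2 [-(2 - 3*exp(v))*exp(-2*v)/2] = (3*exp(v) - 8)*exp(-2*v)/2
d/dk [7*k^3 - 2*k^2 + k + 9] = 21*k^2 - 4*k + 1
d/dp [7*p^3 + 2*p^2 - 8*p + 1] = 21*p^2 + 4*p - 8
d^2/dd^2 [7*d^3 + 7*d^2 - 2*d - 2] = 42*d + 14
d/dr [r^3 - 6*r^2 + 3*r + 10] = 3*r^2 - 12*r + 3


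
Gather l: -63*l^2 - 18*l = -63*l^2 - 18*l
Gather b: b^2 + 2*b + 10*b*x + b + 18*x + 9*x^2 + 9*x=b^2 + b*(10*x + 3) + 9*x^2 + 27*x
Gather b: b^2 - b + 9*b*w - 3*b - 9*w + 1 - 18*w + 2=b^2 + b*(9*w - 4) - 27*w + 3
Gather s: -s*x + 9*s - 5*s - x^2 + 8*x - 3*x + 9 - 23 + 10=s*(4 - x) - x^2 + 5*x - 4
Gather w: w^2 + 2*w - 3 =w^2 + 2*w - 3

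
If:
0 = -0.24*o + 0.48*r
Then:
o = 2.0*r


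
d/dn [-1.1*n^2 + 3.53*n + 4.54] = 3.53 - 2.2*n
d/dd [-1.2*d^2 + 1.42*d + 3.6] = 1.42 - 2.4*d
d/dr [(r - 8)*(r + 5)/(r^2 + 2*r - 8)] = (5*r^2 + 64*r + 104)/(r^4 + 4*r^3 - 12*r^2 - 32*r + 64)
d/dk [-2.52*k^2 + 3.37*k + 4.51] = 3.37 - 5.04*k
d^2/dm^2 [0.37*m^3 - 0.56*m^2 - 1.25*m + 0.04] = 2.22*m - 1.12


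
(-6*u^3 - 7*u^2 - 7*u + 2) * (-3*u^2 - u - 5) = 18*u^5 + 27*u^4 + 58*u^3 + 36*u^2 + 33*u - 10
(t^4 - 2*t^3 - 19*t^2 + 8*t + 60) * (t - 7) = t^5 - 9*t^4 - 5*t^3 + 141*t^2 + 4*t - 420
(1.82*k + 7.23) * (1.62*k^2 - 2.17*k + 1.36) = 2.9484*k^3 + 7.7632*k^2 - 13.2139*k + 9.8328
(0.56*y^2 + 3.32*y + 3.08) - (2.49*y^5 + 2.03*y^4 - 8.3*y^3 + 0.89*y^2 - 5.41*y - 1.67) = -2.49*y^5 - 2.03*y^4 + 8.3*y^3 - 0.33*y^2 + 8.73*y + 4.75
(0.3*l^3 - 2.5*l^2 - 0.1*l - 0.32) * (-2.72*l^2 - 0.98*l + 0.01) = -0.816*l^5 + 6.506*l^4 + 2.725*l^3 + 0.9434*l^2 + 0.3126*l - 0.0032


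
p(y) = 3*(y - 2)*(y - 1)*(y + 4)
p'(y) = 3*(y - 2)*(y - 1) + 3*(y - 2)*(y + 4) + 3*(y - 1)*(y + 4)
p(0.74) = 4.66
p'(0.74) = -20.63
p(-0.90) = 51.24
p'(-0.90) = -28.11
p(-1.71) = 69.07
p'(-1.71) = -13.94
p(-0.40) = 36.29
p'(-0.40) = -30.96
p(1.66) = -3.81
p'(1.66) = 4.76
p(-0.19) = 29.79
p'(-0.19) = -30.82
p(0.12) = 20.45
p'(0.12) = -29.15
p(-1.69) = 68.79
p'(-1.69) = -14.44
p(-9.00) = -1650.00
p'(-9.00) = 645.00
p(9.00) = 2184.00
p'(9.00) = 753.00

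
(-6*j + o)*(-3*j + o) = 18*j^2 - 9*j*o + o^2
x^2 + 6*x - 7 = (x - 1)*(x + 7)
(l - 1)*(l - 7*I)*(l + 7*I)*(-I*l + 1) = -I*l^4 + l^3 + I*l^3 - l^2 - 49*I*l^2 + 49*l + 49*I*l - 49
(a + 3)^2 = a^2 + 6*a + 9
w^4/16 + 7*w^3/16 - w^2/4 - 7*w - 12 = (w/4 + 1)^2*(w - 4)*(w + 3)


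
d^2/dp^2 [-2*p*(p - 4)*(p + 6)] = -12*p - 8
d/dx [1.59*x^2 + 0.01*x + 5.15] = 3.18*x + 0.01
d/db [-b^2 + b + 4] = 1 - 2*b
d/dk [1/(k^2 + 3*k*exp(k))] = (-3*k*exp(k) - 2*k - 3*exp(k))/(k^2*(k + 3*exp(k))^2)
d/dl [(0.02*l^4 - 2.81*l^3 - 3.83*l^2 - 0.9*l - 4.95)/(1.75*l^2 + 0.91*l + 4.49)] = (0.07*l^5 - 4.8629*l^4 - 4.755*l^3 - 39.761*l^2 - 17.0684*l + 0.4635)/(3.0625*l^4 + 3.185*l^3 + 16.5431*l^2 + 8.1718*l + 20.1601)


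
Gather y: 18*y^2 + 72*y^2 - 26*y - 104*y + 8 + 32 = 90*y^2 - 130*y + 40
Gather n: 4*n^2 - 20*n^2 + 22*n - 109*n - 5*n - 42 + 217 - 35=-16*n^2 - 92*n + 140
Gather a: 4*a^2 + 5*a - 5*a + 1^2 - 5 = 4*a^2 - 4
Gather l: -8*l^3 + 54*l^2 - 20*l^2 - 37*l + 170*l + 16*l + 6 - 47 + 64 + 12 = -8*l^3 + 34*l^2 + 149*l + 35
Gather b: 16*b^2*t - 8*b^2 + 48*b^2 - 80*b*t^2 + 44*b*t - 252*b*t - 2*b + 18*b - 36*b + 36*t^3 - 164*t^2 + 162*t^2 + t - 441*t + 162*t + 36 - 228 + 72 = b^2*(16*t + 40) + b*(-80*t^2 - 208*t - 20) + 36*t^3 - 2*t^2 - 278*t - 120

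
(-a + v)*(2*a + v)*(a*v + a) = -2*a^3*v - 2*a^3 + a^2*v^2 + a^2*v + a*v^3 + a*v^2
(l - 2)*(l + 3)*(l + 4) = l^3 + 5*l^2 - 2*l - 24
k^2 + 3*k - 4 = (k - 1)*(k + 4)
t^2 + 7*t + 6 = (t + 1)*(t + 6)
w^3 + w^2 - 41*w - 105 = (w - 7)*(w + 3)*(w + 5)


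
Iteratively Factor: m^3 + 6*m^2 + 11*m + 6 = (m + 1)*(m^2 + 5*m + 6) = (m + 1)*(m + 2)*(m + 3)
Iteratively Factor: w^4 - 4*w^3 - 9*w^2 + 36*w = (w - 4)*(w^3 - 9*w) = (w - 4)*(w - 3)*(w^2 + 3*w) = w*(w - 4)*(w - 3)*(w + 3)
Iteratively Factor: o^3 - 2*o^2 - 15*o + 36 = (o + 4)*(o^2 - 6*o + 9) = (o - 3)*(o + 4)*(o - 3)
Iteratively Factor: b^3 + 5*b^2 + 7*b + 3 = (b + 1)*(b^2 + 4*b + 3) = (b + 1)*(b + 3)*(b + 1)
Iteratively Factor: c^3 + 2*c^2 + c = (c)*(c^2 + 2*c + 1) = c*(c + 1)*(c + 1)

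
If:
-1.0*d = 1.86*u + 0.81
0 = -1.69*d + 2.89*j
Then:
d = -1.86*u - 0.81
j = -1.08768166089965*u - 0.473667820069204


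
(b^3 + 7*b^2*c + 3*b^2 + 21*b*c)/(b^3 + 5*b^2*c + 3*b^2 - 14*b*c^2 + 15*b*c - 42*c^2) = b/(b - 2*c)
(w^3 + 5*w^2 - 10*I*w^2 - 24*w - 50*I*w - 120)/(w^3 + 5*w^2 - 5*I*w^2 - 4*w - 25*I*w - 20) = (w - 6*I)/(w - I)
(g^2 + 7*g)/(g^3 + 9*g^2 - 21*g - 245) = g/(g^2 + 2*g - 35)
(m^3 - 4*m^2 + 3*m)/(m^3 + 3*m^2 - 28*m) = (m^2 - 4*m + 3)/(m^2 + 3*m - 28)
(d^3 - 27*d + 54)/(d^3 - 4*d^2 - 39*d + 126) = (d - 3)/(d - 7)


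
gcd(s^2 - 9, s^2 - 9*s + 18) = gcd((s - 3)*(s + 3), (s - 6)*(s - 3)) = s - 3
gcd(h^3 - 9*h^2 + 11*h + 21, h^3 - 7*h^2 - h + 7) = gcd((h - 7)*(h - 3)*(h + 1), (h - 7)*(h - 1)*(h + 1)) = h^2 - 6*h - 7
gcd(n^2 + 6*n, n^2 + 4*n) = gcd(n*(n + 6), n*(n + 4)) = n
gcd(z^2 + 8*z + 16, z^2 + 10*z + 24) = z + 4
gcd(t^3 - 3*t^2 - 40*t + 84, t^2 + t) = 1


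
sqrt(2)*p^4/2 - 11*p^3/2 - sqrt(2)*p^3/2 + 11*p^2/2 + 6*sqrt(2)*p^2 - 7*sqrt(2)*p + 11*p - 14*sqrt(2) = (p - 2)*(p - 7*sqrt(2)/2)*(p - 2*sqrt(2))*(sqrt(2)*p/2 + sqrt(2)/2)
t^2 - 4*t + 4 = (t - 2)^2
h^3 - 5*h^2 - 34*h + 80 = (h - 8)*(h - 2)*(h + 5)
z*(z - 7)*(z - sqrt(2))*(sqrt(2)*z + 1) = sqrt(2)*z^4 - 7*sqrt(2)*z^3 - z^3 - sqrt(2)*z^2 + 7*z^2 + 7*sqrt(2)*z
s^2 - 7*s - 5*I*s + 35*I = (s - 7)*(s - 5*I)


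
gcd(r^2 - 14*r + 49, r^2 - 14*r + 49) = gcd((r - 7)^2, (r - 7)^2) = r^2 - 14*r + 49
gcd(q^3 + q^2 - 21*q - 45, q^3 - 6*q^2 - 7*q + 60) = q^2 - 2*q - 15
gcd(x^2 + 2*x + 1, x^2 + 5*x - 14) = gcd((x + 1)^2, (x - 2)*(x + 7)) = 1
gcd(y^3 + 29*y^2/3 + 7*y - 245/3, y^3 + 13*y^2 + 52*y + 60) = y + 5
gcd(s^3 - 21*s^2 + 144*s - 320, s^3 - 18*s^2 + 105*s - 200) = s^2 - 13*s + 40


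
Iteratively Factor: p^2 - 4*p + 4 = (p - 2)*(p - 2)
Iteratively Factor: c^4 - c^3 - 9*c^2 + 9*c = (c - 1)*(c^3 - 9*c) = (c - 3)*(c - 1)*(c^2 + 3*c) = c*(c - 3)*(c - 1)*(c + 3)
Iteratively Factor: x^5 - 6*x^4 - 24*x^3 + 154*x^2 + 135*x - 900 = (x - 5)*(x^4 - x^3 - 29*x^2 + 9*x + 180) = (x - 5)*(x - 3)*(x^3 + 2*x^2 - 23*x - 60) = (x - 5)^2*(x - 3)*(x^2 + 7*x + 12) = (x - 5)^2*(x - 3)*(x + 3)*(x + 4)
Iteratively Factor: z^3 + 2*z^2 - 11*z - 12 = (z + 1)*(z^2 + z - 12) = (z + 1)*(z + 4)*(z - 3)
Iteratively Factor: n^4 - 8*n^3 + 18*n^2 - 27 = (n + 1)*(n^3 - 9*n^2 + 27*n - 27) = (n - 3)*(n + 1)*(n^2 - 6*n + 9) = (n - 3)^2*(n + 1)*(n - 3)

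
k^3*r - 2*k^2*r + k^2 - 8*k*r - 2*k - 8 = (k - 4)*(k + 2)*(k*r + 1)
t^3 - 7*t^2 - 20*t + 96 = (t - 8)*(t - 3)*(t + 4)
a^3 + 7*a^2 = a^2*(a + 7)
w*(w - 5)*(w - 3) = w^3 - 8*w^2 + 15*w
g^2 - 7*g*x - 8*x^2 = (g - 8*x)*(g + x)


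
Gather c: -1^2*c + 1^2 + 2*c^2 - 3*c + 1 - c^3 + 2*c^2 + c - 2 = -c^3 + 4*c^2 - 3*c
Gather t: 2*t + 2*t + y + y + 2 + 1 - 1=4*t + 2*y + 2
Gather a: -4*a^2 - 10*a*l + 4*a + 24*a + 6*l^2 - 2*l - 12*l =-4*a^2 + a*(28 - 10*l) + 6*l^2 - 14*l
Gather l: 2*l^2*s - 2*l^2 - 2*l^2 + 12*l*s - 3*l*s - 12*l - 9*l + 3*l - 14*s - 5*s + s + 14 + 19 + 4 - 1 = l^2*(2*s - 4) + l*(9*s - 18) - 18*s + 36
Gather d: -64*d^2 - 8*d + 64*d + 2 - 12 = -64*d^2 + 56*d - 10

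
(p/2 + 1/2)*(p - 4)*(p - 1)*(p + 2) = p^4/2 - p^3 - 9*p^2/2 + p + 4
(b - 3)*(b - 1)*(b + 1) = b^3 - 3*b^2 - b + 3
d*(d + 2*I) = d^2 + 2*I*d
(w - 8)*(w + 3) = w^2 - 5*w - 24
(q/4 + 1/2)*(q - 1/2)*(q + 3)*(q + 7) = q^4/4 + 23*q^3/8 + 35*q^2/4 + 43*q/8 - 21/4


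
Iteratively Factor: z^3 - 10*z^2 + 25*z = (z - 5)*(z^2 - 5*z) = z*(z - 5)*(z - 5)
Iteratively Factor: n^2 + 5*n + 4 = (n + 1)*(n + 4)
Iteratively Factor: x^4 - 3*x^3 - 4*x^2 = (x + 1)*(x^3 - 4*x^2) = (x - 4)*(x + 1)*(x^2) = x*(x - 4)*(x + 1)*(x)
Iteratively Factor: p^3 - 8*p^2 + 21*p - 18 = (p - 2)*(p^2 - 6*p + 9) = (p - 3)*(p - 2)*(p - 3)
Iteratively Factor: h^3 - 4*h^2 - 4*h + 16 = (h - 4)*(h^2 - 4) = (h - 4)*(h - 2)*(h + 2)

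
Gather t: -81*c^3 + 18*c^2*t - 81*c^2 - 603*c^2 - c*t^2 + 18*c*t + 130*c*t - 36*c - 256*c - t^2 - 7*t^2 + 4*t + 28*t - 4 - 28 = -81*c^3 - 684*c^2 - 292*c + t^2*(-c - 8) + t*(18*c^2 + 148*c + 32) - 32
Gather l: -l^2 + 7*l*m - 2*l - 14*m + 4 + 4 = -l^2 + l*(7*m - 2) - 14*m + 8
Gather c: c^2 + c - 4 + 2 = c^2 + c - 2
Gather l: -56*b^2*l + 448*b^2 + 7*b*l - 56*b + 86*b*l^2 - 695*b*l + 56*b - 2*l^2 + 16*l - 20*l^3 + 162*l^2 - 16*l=448*b^2 - 20*l^3 + l^2*(86*b + 160) + l*(-56*b^2 - 688*b)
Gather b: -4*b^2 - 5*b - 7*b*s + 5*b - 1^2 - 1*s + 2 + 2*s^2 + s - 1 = -4*b^2 - 7*b*s + 2*s^2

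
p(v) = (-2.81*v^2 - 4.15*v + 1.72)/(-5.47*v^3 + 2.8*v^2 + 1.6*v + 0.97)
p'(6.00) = -0.02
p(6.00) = 0.12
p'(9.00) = -0.01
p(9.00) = 0.07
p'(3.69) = -0.09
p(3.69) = 0.23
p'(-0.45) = 6.17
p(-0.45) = 2.29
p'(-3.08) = 0.01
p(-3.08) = -0.07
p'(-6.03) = -0.01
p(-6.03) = -0.06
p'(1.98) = -0.65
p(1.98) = 0.64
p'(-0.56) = 5.25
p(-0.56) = 1.65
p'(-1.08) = 0.99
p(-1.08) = 0.31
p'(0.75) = -10.76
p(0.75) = -2.07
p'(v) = (-5.62*v - 4.15)/(-5.47*v^3 + 2.8*v^2 + 1.6*v + 0.97) + (-2.81*v^2 - 4.15*v + 1.72)*(16.41*v^2 - 5.6*v - 1.6)/(-5.47*v^3 + 2.8*v^2 + 1.6*v + 0.97)^2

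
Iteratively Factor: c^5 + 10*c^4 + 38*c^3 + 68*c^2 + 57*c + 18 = (c + 2)*(c^4 + 8*c^3 + 22*c^2 + 24*c + 9) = (c + 2)*(c + 3)*(c^3 + 5*c^2 + 7*c + 3) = (c + 1)*(c + 2)*(c + 3)*(c^2 + 4*c + 3) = (c + 1)*(c + 2)*(c + 3)^2*(c + 1)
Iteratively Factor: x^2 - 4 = (x - 2)*(x + 2)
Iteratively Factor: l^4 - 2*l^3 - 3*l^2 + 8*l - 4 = (l - 1)*(l^3 - l^2 - 4*l + 4) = (l - 2)*(l - 1)*(l^2 + l - 2) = (l - 2)*(l - 1)*(l + 2)*(l - 1)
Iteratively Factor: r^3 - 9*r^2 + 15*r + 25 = (r - 5)*(r^2 - 4*r - 5) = (r - 5)*(r + 1)*(r - 5)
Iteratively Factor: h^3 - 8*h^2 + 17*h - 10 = (h - 5)*(h^2 - 3*h + 2) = (h - 5)*(h - 1)*(h - 2)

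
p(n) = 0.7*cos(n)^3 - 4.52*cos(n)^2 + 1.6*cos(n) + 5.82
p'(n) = -2.1*sin(n)*cos(n)^2 + 9.04*sin(n)*cos(n) - 1.6*sin(n)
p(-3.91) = 2.07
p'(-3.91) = -6.38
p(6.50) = 3.72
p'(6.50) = 1.12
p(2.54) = 1.04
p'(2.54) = -5.93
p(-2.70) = 0.16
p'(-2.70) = 4.91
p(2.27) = 2.73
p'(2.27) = -6.34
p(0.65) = 4.58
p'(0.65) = 2.58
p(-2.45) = 1.59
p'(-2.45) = 6.26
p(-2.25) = 2.86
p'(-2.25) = 6.31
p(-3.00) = -0.87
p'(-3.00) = 1.78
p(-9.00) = 0.08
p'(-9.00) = 4.77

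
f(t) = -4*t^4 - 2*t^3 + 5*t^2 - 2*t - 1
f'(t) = -16*t^3 - 6*t^2 + 10*t - 2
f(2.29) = -113.38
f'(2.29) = -202.71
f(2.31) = -117.49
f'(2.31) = -208.14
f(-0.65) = 2.25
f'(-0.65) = -6.64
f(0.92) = -3.03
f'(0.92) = -10.34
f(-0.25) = -0.17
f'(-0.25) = -4.62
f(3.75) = -834.67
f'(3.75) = -892.62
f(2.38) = -132.74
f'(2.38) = -227.89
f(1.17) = -7.19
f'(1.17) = -24.14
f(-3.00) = -220.00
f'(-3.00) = 346.00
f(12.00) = -85705.00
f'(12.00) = -28394.00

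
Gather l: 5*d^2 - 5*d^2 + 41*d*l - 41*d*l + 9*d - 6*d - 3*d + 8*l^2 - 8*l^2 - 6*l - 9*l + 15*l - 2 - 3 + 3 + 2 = 0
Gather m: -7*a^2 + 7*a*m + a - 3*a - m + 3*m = -7*a^2 - 2*a + m*(7*a + 2)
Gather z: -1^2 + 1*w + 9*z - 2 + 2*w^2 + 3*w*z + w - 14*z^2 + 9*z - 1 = 2*w^2 + 2*w - 14*z^2 + z*(3*w + 18) - 4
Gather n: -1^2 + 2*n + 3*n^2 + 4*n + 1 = 3*n^2 + 6*n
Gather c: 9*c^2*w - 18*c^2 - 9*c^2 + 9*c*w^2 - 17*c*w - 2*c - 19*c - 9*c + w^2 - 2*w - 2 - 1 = c^2*(9*w - 27) + c*(9*w^2 - 17*w - 30) + w^2 - 2*w - 3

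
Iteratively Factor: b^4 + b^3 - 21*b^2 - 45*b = (b - 5)*(b^3 + 6*b^2 + 9*b) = (b - 5)*(b + 3)*(b^2 + 3*b) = (b - 5)*(b + 3)^2*(b)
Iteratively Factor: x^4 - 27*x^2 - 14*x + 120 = (x - 2)*(x^3 + 2*x^2 - 23*x - 60) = (x - 5)*(x - 2)*(x^2 + 7*x + 12) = (x - 5)*(x - 2)*(x + 3)*(x + 4)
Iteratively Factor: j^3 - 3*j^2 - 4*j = (j + 1)*(j^2 - 4*j) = j*(j + 1)*(j - 4)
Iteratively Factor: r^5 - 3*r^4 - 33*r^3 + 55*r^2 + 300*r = (r + 3)*(r^4 - 6*r^3 - 15*r^2 + 100*r) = (r - 5)*(r + 3)*(r^3 - r^2 - 20*r) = (r - 5)^2*(r + 3)*(r^2 + 4*r) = r*(r - 5)^2*(r + 3)*(r + 4)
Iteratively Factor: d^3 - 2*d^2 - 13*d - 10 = (d + 2)*(d^2 - 4*d - 5) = (d + 1)*(d + 2)*(d - 5)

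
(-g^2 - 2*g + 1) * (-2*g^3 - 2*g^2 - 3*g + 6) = 2*g^5 + 6*g^4 + 5*g^3 - 2*g^2 - 15*g + 6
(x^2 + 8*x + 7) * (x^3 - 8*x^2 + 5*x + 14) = x^5 - 52*x^3 - 2*x^2 + 147*x + 98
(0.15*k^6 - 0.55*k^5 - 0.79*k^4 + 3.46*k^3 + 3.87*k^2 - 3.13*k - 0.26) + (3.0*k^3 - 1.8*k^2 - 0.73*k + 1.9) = 0.15*k^6 - 0.55*k^5 - 0.79*k^4 + 6.46*k^3 + 2.07*k^2 - 3.86*k + 1.64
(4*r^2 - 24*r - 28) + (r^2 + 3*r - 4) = 5*r^2 - 21*r - 32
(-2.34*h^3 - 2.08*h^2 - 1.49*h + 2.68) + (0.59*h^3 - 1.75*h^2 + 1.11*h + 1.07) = -1.75*h^3 - 3.83*h^2 - 0.38*h + 3.75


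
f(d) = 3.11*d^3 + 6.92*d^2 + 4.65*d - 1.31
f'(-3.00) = 47.10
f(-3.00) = -36.95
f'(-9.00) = 635.82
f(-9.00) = -1749.83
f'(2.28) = 84.71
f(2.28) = 82.13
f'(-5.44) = 205.47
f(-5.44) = -322.49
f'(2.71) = 110.68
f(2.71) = 124.01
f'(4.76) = 281.92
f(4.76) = 513.03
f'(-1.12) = 0.85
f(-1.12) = -2.21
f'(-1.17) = 1.23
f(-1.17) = -2.26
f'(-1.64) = 7.05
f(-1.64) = -4.04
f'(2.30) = 85.84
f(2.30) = 83.83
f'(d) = 9.33*d^2 + 13.84*d + 4.65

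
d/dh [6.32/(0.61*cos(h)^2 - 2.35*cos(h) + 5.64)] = (7.7104*cos(h) - 14.852)*sin(h)/(0.61*cos(h)^2 - 2.35*cos(h) + 5.64)^2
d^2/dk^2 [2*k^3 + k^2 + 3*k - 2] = 12*k + 2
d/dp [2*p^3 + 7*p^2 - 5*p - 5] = 6*p^2 + 14*p - 5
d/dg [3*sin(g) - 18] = 3*cos(g)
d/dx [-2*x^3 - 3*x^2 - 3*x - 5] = -6*x^2 - 6*x - 3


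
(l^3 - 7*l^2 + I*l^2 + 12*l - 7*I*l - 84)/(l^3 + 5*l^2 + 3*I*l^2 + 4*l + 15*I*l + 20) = (l^2 - l*(7 + 3*I) + 21*I)/(l^2 + l*(5 - I) - 5*I)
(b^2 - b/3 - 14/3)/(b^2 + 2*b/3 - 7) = (b + 2)/(b + 3)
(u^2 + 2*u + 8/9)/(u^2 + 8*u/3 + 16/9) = (3*u + 2)/(3*u + 4)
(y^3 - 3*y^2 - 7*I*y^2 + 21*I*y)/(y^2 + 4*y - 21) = y*(y - 7*I)/(y + 7)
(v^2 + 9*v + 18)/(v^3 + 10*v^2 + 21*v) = (v + 6)/(v*(v + 7))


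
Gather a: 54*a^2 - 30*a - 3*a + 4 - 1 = 54*a^2 - 33*a + 3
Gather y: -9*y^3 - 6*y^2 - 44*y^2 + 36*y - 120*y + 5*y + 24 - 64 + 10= -9*y^3 - 50*y^2 - 79*y - 30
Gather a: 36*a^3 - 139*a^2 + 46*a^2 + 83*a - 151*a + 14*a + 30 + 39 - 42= 36*a^3 - 93*a^2 - 54*a + 27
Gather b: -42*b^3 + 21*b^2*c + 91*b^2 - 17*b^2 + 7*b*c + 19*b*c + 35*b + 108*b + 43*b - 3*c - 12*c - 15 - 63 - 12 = -42*b^3 + b^2*(21*c + 74) + b*(26*c + 186) - 15*c - 90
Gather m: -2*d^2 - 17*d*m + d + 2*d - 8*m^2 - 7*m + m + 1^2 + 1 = -2*d^2 + 3*d - 8*m^2 + m*(-17*d - 6) + 2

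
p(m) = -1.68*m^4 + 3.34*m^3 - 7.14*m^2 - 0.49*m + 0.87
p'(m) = -6.72*m^3 + 10.02*m^2 - 14.28*m - 0.49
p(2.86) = -93.20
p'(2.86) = -116.58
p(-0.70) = -3.83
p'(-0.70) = 16.72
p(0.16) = 0.62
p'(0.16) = -2.55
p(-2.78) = -225.05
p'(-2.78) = 261.03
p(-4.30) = -968.95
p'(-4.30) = 780.47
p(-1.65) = -45.22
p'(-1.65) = 80.54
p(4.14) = -380.06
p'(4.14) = -364.71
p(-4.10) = -822.07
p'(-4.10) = 689.64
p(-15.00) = -97920.78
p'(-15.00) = 25148.21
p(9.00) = -9169.50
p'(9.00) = -4216.27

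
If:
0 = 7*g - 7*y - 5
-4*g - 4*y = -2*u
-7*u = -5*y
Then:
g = 45/161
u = -50/161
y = -10/23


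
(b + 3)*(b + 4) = b^2 + 7*b + 12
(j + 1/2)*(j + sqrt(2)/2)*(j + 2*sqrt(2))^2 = j^4 + j^3/2 + 9*sqrt(2)*j^3/2 + 9*sqrt(2)*j^2/4 + 12*j^2 + 4*sqrt(2)*j + 6*j + 2*sqrt(2)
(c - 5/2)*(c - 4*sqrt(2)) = c^2 - 4*sqrt(2)*c - 5*c/2 + 10*sqrt(2)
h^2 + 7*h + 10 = (h + 2)*(h + 5)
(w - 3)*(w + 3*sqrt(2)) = w^2 - 3*w + 3*sqrt(2)*w - 9*sqrt(2)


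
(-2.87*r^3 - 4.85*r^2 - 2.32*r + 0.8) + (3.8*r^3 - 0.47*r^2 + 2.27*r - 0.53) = 0.93*r^3 - 5.32*r^2 - 0.0499999999999998*r + 0.27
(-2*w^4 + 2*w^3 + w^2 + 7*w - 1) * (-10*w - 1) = 20*w^5 - 18*w^4 - 12*w^3 - 71*w^2 + 3*w + 1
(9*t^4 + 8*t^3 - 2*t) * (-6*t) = -54*t^5 - 48*t^4 + 12*t^2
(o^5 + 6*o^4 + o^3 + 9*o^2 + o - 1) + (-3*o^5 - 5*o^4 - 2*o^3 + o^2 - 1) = -2*o^5 + o^4 - o^3 + 10*o^2 + o - 2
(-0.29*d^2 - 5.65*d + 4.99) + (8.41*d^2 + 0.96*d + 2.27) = 8.12*d^2 - 4.69*d + 7.26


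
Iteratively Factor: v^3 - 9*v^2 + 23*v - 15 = (v - 3)*(v^2 - 6*v + 5) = (v - 5)*(v - 3)*(v - 1)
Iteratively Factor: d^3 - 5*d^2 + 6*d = (d)*(d^2 - 5*d + 6) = d*(d - 2)*(d - 3)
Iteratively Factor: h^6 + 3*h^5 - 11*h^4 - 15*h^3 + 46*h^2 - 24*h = (h)*(h^5 + 3*h^4 - 11*h^3 - 15*h^2 + 46*h - 24) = h*(h - 1)*(h^4 + 4*h^3 - 7*h^2 - 22*h + 24) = h*(h - 1)^2*(h^3 + 5*h^2 - 2*h - 24) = h*(h - 1)^2*(h + 4)*(h^2 + h - 6) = h*(h - 2)*(h - 1)^2*(h + 4)*(h + 3)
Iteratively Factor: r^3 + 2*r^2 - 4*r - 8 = (r + 2)*(r^2 - 4) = (r + 2)^2*(r - 2)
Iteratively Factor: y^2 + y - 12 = (y + 4)*(y - 3)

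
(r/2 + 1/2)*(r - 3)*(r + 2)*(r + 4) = r^4/2 + 2*r^3 - 7*r^2/2 - 17*r - 12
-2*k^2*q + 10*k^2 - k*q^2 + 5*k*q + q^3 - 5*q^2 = (-2*k + q)*(k + q)*(q - 5)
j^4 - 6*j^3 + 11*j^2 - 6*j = j*(j - 3)*(j - 2)*(j - 1)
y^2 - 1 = (y - 1)*(y + 1)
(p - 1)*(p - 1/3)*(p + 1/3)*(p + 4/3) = p^4 + p^3/3 - 13*p^2/9 - p/27 + 4/27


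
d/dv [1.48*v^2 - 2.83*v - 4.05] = 2.96*v - 2.83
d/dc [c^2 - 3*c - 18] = 2*c - 3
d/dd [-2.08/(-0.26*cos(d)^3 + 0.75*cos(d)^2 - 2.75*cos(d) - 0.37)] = (1.6224*cos(d)^2 - 3.12*cos(d) + 5.72)*sin(d)/(0.26*cos(d)^3 - 0.75*cos(d)^2 + 2.75*cos(d) + 0.37)^2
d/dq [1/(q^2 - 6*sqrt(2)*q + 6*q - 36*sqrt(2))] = 2*(-q - 3 + 3*sqrt(2))/(q^2 - 6*sqrt(2)*q + 6*q - 36*sqrt(2))^2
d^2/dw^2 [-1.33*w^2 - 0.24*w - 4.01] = -2.66000000000000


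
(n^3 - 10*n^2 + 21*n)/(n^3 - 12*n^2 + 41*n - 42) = n/(n - 2)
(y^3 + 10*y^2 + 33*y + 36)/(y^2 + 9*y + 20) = (y^2 + 6*y + 9)/(y + 5)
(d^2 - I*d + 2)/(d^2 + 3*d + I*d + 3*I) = (d - 2*I)/(d + 3)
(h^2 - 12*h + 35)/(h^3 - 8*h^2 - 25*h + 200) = (h - 7)/(h^2 - 3*h - 40)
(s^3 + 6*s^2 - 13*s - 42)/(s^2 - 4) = (s^2 + 4*s - 21)/(s - 2)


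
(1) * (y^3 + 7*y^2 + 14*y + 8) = y^3 + 7*y^2 + 14*y + 8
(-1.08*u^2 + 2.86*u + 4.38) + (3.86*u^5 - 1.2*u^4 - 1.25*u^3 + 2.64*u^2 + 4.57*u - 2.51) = 3.86*u^5 - 1.2*u^4 - 1.25*u^3 + 1.56*u^2 + 7.43*u + 1.87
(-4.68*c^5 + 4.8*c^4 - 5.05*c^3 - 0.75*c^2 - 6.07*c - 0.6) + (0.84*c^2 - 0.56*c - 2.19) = -4.68*c^5 + 4.8*c^4 - 5.05*c^3 + 0.09*c^2 - 6.63*c - 2.79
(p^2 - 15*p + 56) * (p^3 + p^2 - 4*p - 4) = p^5 - 14*p^4 + 37*p^3 + 112*p^2 - 164*p - 224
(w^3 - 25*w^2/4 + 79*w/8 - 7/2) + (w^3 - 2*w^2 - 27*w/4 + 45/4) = 2*w^3 - 33*w^2/4 + 25*w/8 + 31/4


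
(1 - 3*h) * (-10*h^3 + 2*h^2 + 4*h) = 30*h^4 - 16*h^3 - 10*h^2 + 4*h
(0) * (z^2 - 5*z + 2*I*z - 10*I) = 0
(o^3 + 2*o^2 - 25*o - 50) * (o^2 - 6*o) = o^5 - 4*o^4 - 37*o^3 + 100*o^2 + 300*o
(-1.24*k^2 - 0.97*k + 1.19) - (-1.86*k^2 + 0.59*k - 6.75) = 0.62*k^2 - 1.56*k + 7.94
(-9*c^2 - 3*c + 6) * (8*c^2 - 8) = -72*c^4 - 24*c^3 + 120*c^2 + 24*c - 48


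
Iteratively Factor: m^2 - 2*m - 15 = (m + 3)*(m - 5)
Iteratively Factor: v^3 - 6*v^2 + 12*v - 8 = (v - 2)*(v^2 - 4*v + 4) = (v - 2)^2*(v - 2)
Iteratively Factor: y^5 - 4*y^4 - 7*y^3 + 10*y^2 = (y + 2)*(y^4 - 6*y^3 + 5*y^2) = (y - 1)*(y + 2)*(y^3 - 5*y^2) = (y - 5)*(y - 1)*(y + 2)*(y^2) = y*(y - 5)*(y - 1)*(y + 2)*(y)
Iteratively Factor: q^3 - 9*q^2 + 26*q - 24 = (q - 4)*(q^2 - 5*q + 6) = (q - 4)*(q - 2)*(q - 3)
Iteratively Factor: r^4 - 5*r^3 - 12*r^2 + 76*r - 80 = (r - 2)*(r^3 - 3*r^2 - 18*r + 40) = (r - 2)*(r + 4)*(r^2 - 7*r + 10) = (r - 2)^2*(r + 4)*(r - 5)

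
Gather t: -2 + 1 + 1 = 0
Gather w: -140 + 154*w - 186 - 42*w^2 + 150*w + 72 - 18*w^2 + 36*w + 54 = -60*w^2 + 340*w - 200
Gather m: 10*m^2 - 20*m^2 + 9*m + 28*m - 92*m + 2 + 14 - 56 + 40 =-10*m^2 - 55*m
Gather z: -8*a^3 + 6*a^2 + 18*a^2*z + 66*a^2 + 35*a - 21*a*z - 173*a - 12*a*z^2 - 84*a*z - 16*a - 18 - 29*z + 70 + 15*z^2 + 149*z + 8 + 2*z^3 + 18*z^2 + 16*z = -8*a^3 + 72*a^2 - 154*a + 2*z^3 + z^2*(33 - 12*a) + z*(18*a^2 - 105*a + 136) + 60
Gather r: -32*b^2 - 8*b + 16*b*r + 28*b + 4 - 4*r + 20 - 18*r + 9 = -32*b^2 + 20*b + r*(16*b - 22) + 33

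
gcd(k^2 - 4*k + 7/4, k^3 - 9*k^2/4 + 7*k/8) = k - 1/2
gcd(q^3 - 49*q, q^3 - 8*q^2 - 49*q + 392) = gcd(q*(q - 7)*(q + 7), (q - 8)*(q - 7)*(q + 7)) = q^2 - 49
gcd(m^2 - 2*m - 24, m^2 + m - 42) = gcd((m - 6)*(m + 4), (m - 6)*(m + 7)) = m - 6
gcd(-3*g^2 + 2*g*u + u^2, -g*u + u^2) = -g + u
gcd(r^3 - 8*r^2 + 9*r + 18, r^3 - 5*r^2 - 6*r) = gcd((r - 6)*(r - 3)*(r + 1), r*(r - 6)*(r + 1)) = r^2 - 5*r - 6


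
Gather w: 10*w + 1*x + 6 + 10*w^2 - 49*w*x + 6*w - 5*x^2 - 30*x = 10*w^2 + w*(16 - 49*x) - 5*x^2 - 29*x + 6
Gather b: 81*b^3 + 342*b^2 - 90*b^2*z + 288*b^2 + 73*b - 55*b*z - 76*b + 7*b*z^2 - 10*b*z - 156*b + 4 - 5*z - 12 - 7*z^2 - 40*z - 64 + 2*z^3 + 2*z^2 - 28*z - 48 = 81*b^3 + b^2*(630 - 90*z) + b*(7*z^2 - 65*z - 159) + 2*z^3 - 5*z^2 - 73*z - 120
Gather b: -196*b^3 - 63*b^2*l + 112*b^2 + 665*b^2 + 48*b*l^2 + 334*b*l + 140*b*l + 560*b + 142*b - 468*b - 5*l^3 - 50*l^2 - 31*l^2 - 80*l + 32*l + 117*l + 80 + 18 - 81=-196*b^3 + b^2*(777 - 63*l) + b*(48*l^2 + 474*l + 234) - 5*l^3 - 81*l^2 + 69*l + 17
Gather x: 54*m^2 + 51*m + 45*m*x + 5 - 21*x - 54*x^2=54*m^2 + 51*m - 54*x^2 + x*(45*m - 21) + 5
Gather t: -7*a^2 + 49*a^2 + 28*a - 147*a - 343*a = 42*a^2 - 462*a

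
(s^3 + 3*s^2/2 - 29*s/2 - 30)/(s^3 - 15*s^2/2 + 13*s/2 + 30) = (2*s^2 + 11*s + 15)/(2*s^2 - 7*s - 15)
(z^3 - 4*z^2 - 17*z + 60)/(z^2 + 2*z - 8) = (z^2 - 8*z + 15)/(z - 2)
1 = 1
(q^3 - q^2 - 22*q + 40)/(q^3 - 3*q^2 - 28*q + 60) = (q - 4)/(q - 6)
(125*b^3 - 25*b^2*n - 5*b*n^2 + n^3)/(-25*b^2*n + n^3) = (-5*b + n)/n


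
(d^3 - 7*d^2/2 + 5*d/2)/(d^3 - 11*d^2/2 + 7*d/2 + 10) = d*(d - 1)/(d^2 - 3*d - 4)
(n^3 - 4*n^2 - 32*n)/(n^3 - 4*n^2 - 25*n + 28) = n*(n - 8)/(n^2 - 8*n + 7)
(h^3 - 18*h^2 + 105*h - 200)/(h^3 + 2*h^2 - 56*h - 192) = (h^2 - 10*h + 25)/(h^2 + 10*h + 24)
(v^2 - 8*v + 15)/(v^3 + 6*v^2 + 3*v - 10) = (v^2 - 8*v + 15)/(v^3 + 6*v^2 + 3*v - 10)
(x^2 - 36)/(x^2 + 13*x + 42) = (x - 6)/(x + 7)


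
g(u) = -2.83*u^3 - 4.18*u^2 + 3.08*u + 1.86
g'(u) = -8.49*u^2 - 8.36*u + 3.08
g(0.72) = 0.85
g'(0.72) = -7.34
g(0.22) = 2.31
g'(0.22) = 0.83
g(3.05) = -107.92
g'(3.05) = -101.40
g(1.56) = -14.25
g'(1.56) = -30.62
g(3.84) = -208.19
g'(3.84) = -154.21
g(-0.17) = 1.23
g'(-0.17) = 4.26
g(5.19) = -490.38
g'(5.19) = -269.00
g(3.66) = -181.61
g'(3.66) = -141.25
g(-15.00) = 8566.41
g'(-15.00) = -1781.77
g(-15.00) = 8566.41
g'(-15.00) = -1781.77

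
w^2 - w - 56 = (w - 8)*(w + 7)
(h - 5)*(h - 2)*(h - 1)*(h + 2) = h^4 - 6*h^3 + h^2 + 24*h - 20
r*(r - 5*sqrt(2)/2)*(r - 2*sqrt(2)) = r^3 - 9*sqrt(2)*r^2/2 + 10*r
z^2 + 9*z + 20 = (z + 4)*(z + 5)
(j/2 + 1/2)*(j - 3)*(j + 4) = j^3/2 + j^2 - 11*j/2 - 6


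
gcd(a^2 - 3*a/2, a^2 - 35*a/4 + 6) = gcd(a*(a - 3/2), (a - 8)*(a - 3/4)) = 1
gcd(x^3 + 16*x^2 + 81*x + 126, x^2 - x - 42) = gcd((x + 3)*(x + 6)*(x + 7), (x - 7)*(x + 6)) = x + 6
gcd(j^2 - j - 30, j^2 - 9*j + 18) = j - 6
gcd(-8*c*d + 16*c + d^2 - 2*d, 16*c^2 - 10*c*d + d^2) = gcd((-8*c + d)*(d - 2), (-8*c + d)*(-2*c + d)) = 8*c - d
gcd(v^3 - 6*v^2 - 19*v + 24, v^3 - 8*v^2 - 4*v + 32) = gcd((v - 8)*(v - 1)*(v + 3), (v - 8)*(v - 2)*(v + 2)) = v - 8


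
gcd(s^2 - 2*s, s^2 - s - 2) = s - 2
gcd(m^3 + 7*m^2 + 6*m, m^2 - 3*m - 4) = m + 1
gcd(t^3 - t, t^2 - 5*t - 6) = t + 1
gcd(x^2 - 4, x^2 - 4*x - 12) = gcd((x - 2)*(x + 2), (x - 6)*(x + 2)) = x + 2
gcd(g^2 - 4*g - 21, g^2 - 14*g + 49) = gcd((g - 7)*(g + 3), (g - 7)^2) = g - 7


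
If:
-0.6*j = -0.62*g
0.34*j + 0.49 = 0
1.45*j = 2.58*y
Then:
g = -1.39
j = -1.44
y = -0.81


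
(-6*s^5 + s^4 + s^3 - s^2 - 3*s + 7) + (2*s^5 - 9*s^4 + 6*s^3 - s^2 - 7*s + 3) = -4*s^5 - 8*s^4 + 7*s^3 - 2*s^2 - 10*s + 10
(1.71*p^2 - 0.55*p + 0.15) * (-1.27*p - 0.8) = -2.1717*p^3 - 0.6695*p^2 + 0.2495*p - 0.12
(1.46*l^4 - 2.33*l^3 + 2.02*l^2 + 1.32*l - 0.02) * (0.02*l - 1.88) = 0.0292*l^5 - 2.7914*l^4 + 4.4208*l^3 - 3.7712*l^2 - 2.482*l + 0.0376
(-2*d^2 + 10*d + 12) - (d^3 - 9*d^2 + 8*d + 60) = -d^3 + 7*d^2 + 2*d - 48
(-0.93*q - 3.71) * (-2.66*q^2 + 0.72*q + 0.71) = 2.4738*q^3 + 9.199*q^2 - 3.3315*q - 2.6341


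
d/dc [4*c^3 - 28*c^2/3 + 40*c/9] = 12*c^2 - 56*c/3 + 40/9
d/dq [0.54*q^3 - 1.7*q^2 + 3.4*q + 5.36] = 1.62*q^2 - 3.4*q + 3.4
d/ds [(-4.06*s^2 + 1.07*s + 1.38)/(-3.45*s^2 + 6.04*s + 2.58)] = (-20.8309*s^2 - 11.4276*s - 5.5746)/(11.9025*s^4 - 41.676*s^3 + 18.6796*s^2 + 31.1664*s + 6.6564)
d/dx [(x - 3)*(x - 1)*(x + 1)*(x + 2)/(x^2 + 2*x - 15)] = (2*x^3 + 17*x^2 + 20*x - 3)/(x^2 + 10*x + 25)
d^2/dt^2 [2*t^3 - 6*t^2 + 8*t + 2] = 12*t - 12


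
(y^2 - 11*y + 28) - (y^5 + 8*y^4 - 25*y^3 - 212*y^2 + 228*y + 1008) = -y^5 - 8*y^4 + 25*y^3 + 213*y^2 - 239*y - 980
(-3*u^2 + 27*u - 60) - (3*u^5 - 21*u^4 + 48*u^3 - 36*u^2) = -3*u^5 + 21*u^4 - 48*u^3 + 33*u^2 + 27*u - 60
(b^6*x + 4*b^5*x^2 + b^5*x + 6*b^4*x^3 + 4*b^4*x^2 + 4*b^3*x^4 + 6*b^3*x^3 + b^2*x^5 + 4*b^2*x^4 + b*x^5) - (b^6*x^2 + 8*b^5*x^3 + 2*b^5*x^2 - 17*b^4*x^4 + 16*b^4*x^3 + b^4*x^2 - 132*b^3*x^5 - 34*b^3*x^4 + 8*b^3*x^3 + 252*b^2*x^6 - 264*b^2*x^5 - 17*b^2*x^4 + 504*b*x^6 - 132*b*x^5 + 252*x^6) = -b^6*x^2 + b^6*x - 8*b^5*x^3 + 2*b^5*x^2 + b^5*x + 17*b^4*x^4 - 10*b^4*x^3 + 3*b^4*x^2 + 132*b^3*x^5 + 38*b^3*x^4 - 2*b^3*x^3 - 252*b^2*x^6 + 265*b^2*x^5 + 21*b^2*x^4 - 504*b*x^6 + 133*b*x^5 - 252*x^6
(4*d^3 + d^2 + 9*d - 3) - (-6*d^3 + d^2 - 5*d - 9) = 10*d^3 + 14*d + 6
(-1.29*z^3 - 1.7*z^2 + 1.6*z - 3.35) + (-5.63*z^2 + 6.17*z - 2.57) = -1.29*z^3 - 7.33*z^2 + 7.77*z - 5.92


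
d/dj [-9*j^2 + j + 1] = 1 - 18*j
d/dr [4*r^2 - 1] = 8*r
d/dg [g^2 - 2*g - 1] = 2*g - 2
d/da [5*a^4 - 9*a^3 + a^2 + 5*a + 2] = 20*a^3 - 27*a^2 + 2*a + 5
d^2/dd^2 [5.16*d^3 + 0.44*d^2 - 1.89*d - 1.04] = 30.96*d + 0.88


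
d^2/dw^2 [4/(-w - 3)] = -8/(w + 3)^3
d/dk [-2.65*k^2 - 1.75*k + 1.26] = -5.3*k - 1.75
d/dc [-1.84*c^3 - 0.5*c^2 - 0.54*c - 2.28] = -5.52*c^2 - 1.0*c - 0.54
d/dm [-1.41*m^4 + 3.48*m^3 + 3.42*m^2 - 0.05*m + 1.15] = -5.64*m^3 + 10.44*m^2 + 6.84*m - 0.05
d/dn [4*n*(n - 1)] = 8*n - 4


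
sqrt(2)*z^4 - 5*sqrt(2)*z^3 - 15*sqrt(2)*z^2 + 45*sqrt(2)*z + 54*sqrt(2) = (z - 6)*(z - 3)*(z + 3)*(sqrt(2)*z + sqrt(2))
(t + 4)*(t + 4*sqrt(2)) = t^2 + 4*t + 4*sqrt(2)*t + 16*sqrt(2)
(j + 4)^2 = j^2 + 8*j + 16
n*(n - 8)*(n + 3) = n^3 - 5*n^2 - 24*n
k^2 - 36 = (k - 6)*(k + 6)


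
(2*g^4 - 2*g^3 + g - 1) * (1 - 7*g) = -14*g^5 + 16*g^4 - 2*g^3 - 7*g^2 + 8*g - 1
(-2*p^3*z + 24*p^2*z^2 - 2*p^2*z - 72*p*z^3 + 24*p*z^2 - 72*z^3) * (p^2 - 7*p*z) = -2*p^5*z + 38*p^4*z^2 - 2*p^4*z - 240*p^3*z^3 + 38*p^3*z^2 + 504*p^2*z^4 - 240*p^2*z^3 + 504*p*z^4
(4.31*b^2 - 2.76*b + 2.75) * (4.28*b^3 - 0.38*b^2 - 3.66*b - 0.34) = 18.4468*b^5 - 13.4506*b^4 - 2.9558*b^3 + 7.5912*b^2 - 9.1266*b - 0.935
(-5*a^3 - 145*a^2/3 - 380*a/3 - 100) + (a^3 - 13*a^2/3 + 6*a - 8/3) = -4*a^3 - 158*a^2/3 - 362*a/3 - 308/3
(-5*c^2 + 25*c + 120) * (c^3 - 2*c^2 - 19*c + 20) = -5*c^5 + 35*c^4 + 165*c^3 - 815*c^2 - 1780*c + 2400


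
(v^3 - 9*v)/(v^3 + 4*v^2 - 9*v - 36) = v/(v + 4)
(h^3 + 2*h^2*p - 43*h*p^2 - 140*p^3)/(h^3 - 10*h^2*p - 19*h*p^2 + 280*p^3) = (-h - 4*p)/(-h + 8*p)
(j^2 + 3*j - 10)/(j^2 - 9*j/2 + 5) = 2*(j + 5)/(2*j - 5)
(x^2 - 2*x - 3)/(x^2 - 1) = (x - 3)/(x - 1)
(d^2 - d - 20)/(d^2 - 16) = (d - 5)/(d - 4)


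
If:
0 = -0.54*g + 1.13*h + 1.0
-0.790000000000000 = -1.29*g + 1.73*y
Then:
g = 1.34108527131783*y + 0.612403100775194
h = 0.640872607532414*y - 0.592302942992385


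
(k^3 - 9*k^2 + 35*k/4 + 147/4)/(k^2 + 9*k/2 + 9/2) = (2*k^2 - 21*k + 49)/(2*(k + 3))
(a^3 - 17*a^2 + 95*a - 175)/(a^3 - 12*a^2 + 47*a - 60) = (a^2 - 12*a + 35)/(a^2 - 7*a + 12)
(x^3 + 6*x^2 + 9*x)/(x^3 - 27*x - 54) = x/(x - 6)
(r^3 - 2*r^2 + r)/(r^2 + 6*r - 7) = r*(r - 1)/(r + 7)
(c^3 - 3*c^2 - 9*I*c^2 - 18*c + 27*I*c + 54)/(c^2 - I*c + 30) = (c^2 - 3*c*(1 + I) + 9*I)/(c + 5*I)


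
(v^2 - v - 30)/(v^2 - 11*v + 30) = (v + 5)/(v - 5)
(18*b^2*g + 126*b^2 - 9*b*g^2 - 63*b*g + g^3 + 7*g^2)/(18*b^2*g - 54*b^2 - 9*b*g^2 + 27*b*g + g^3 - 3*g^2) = (g + 7)/(g - 3)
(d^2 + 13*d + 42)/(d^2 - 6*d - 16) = (d^2 + 13*d + 42)/(d^2 - 6*d - 16)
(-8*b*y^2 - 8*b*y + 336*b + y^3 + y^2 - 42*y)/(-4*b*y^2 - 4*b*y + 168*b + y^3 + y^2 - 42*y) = (-8*b + y)/(-4*b + y)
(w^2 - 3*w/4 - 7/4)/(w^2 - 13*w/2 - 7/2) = (-4*w^2 + 3*w + 7)/(2*(-2*w^2 + 13*w + 7))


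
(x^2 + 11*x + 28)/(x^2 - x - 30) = (x^2 + 11*x + 28)/(x^2 - x - 30)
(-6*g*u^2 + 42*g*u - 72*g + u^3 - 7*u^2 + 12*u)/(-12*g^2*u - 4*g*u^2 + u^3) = (u^2 - 7*u + 12)/(u*(2*g + u))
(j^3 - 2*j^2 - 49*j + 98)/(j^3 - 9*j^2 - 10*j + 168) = (j^2 + 5*j - 14)/(j^2 - 2*j - 24)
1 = 1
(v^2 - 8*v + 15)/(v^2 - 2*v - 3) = (v - 5)/(v + 1)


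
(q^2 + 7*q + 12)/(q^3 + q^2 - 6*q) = (q + 4)/(q*(q - 2))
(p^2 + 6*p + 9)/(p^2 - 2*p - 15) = (p + 3)/(p - 5)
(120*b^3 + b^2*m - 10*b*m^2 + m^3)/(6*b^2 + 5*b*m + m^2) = (40*b^2 - 13*b*m + m^2)/(2*b + m)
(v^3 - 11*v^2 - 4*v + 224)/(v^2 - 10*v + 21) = (v^2 - 4*v - 32)/(v - 3)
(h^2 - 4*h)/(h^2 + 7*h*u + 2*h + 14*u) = h*(h - 4)/(h^2 + 7*h*u + 2*h + 14*u)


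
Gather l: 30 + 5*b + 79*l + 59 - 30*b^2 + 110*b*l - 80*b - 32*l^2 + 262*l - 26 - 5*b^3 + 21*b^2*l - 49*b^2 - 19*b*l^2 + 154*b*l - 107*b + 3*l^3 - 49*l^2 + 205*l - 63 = -5*b^3 - 79*b^2 - 182*b + 3*l^3 + l^2*(-19*b - 81) + l*(21*b^2 + 264*b + 546)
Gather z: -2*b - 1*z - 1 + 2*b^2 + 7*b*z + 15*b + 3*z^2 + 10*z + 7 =2*b^2 + 13*b + 3*z^2 + z*(7*b + 9) + 6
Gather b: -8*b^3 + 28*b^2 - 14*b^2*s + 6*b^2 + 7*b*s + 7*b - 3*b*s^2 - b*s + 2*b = -8*b^3 + b^2*(34 - 14*s) + b*(-3*s^2 + 6*s + 9)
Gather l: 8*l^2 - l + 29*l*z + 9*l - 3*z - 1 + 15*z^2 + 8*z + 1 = 8*l^2 + l*(29*z + 8) + 15*z^2 + 5*z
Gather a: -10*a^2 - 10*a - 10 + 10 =-10*a^2 - 10*a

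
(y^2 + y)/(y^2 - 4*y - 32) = y*(y + 1)/(y^2 - 4*y - 32)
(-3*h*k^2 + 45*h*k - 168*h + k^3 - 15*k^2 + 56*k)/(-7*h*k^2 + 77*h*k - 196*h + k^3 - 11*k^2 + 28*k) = (3*h*k - 24*h - k^2 + 8*k)/(7*h*k - 28*h - k^2 + 4*k)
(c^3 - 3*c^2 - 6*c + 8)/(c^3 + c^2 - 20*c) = (c^2 + c - 2)/(c*(c + 5))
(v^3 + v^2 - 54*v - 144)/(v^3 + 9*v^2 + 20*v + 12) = (v^2 - 5*v - 24)/(v^2 + 3*v + 2)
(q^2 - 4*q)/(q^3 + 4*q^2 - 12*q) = (q - 4)/(q^2 + 4*q - 12)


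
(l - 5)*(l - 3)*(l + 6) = l^3 - 2*l^2 - 33*l + 90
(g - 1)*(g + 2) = g^2 + g - 2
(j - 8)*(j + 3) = j^2 - 5*j - 24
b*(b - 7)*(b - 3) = b^3 - 10*b^2 + 21*b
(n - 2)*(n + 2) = n^2 - 4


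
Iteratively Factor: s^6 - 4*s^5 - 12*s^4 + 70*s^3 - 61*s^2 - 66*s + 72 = (s - 1)*(s^5 - 3*s^4 - 15*s^3 + 55*s^2 - 6*s - 72) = (s - 1)*(s + 4)*(s^4 - 7*s^3 + 13*s^2 + 3*s - 18) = (s - 3)*(s - 1)*(s + 4)*(s^3 - 4*s^2 + s + 6) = (s - 3)*(s - 2)*(s - 1)*(s + 4)*(s^2 - 2*s - 3) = (s - 3)*(s - 2)*(s - 1)*(s + 1)*(s + 4)*(s - 3)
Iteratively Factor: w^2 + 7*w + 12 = (w + 4)*(w + 3)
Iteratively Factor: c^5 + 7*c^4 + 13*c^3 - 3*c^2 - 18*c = (c + 2)*(c^4 + 5*c^3 + 3*c^2 - 9*c) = (c + 2)*(c + 3)*(c^3 + 2*c^2 - 3*c) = c*(c + 2)*(c + 3)*(c^2 + 2*c - 3) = c*(c + 2)*(c + 3)^2*(c - 1)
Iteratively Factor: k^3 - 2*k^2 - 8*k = (k - 4)*(k^2 + 2*k) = (k - 4)*(k + 2)*(k)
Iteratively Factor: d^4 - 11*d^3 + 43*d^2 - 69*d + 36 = (d - 1)*(d^3 - 10*d^2 + 33*d - 36) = (d - 3)*(d - 1)*(d^2 - 7*d + 12) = (d - 4)*(d - 3)*(d - 1)*(d - 3)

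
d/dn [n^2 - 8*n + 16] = 2*n - 8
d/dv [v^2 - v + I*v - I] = 2*v - 1 + I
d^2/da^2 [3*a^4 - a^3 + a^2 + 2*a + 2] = 36*a^2 - 6*a + 2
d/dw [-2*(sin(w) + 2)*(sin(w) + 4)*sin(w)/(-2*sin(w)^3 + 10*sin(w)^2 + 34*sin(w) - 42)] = (-11*sin(w)^4 - 50*sin(w)^3 + sin(w)^2 + 252*sin(w) + 168)*cos(w)/((sin(w) - 7)^2*(sin(w) - 1)^2*(sin(w) + 3)^2)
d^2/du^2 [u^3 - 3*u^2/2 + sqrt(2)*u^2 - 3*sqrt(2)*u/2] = 6*u - 3 + 2*sqrt(2)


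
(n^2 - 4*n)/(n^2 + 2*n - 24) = n/(n + 6)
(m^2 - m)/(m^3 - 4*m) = (m - 1)/(m^2 - 4)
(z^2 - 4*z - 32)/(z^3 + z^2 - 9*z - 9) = (z^2 - 4*z - 32)/(z^3 + z^2 - 9*z - 9)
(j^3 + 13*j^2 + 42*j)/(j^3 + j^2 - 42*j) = (j + 6)/(j - 6)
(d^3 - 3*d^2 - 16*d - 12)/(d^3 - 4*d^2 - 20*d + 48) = (d^2 + 3*d + 2)/(d^2 + 2*d - 8)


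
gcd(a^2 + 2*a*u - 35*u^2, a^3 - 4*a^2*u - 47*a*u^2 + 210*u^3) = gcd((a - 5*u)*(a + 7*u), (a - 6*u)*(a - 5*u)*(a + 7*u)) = -a^2 - 2*a*u + 35*u^2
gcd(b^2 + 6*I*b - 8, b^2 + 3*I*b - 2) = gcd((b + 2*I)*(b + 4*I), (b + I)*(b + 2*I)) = b + 2*I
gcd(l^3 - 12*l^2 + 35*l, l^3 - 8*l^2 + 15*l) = l^2 - 5*l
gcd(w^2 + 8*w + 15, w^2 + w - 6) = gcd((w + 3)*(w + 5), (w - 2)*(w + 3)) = w + 3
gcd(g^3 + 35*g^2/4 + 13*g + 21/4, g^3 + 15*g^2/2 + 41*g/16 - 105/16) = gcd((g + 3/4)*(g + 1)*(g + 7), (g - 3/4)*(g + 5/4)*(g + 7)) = g + 7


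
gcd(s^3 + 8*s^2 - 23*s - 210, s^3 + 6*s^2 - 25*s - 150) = s^2 + s - 30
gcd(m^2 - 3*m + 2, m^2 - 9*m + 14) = m - 2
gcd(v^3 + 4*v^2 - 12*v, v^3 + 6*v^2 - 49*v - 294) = v + 6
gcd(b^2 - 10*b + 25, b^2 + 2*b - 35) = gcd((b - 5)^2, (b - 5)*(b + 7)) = b - 5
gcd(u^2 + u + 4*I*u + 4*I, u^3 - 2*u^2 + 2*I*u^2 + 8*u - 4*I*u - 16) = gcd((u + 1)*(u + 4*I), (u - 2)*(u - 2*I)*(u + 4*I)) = u + 4*I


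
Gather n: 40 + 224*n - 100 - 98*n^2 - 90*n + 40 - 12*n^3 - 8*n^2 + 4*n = -12*n^3 - 106*n^2 + 138*n - 20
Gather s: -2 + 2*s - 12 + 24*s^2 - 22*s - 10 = 24*s^2 - 20*s - 24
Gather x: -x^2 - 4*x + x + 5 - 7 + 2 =-x^2 - 3*x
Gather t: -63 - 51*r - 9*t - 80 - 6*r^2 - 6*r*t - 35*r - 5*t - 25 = -6*r^2 - 86*r + t*(-6*r - 14) - 168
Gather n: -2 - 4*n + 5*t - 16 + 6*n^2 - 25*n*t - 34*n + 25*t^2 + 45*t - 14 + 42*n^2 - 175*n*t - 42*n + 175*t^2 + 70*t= 48*n^2 + n*(-200*t - 80) + 200*t^2 + 120*t - 32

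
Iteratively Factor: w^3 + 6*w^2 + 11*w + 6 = (w + 2)*(w^2 + 4*w + 3) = (w + 2)*(w + 3)*(w + 1)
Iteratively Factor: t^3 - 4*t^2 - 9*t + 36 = (t - 4)*(t^2 - 9) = (t - 4)*(t + 3)*(t - 3)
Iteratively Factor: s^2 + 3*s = (s)*(s + 3)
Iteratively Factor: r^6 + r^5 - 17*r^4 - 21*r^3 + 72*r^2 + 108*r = (r + 3)*(r^5 - 2*r^4 - 11*r^3 + 12*r^2 + 36*r) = (r - 3)*(r + 3)*(r^4 + r^3 - 8*r^2 - 12*r) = (r - 3)*(r + 2)*(r + 3)*(r^3 - r^2 - 6*r) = r*(r - 3)*(r + 2)*(r + 3)*(r^2 - r - 6) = r*(r - 3)^2*(r + 2)*(r + 3)*(r + 2)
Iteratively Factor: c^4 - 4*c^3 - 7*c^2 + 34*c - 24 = (c - 2)*(c^3 - 2*c^2 - 11*c + 12) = (c - 2)*(c - 1)*(c^2 - c - 12) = (c - 4)*(c - 2)*(c - 1)*(c + 3)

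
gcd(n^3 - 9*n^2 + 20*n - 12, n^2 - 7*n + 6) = n^2 - 7*n + 6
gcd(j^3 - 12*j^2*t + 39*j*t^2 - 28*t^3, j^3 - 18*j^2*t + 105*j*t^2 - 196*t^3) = j^2 - 11*j*t + 28*t^2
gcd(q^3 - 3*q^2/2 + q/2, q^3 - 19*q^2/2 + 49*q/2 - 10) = q - 1/2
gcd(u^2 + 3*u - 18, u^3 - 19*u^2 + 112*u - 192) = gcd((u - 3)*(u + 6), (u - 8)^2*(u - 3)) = u - 3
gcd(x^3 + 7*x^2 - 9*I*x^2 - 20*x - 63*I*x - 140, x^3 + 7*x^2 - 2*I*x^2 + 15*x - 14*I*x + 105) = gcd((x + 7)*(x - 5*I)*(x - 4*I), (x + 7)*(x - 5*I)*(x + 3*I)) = x^2 + x*(7 - 5*I) - 35*I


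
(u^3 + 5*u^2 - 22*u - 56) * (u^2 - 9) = u^5 + 5*u^4 - 31*u^3 - 101*u^2 + 198*u + 504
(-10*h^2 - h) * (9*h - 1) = -90*h^3 + h^2 + h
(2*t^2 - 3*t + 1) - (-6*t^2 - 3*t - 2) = 8*t^2 + 3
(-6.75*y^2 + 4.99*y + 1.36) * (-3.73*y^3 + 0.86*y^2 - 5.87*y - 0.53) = 25.1775*y^5 - 24.4177*y^4 + 38.8411*y^3 - 24.5442*y^2 - 10.6279*y - 0.7208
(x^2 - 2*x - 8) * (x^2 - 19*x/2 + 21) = x^4 - 23*x^3/2 + 32*x^2 + 34*x - 168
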